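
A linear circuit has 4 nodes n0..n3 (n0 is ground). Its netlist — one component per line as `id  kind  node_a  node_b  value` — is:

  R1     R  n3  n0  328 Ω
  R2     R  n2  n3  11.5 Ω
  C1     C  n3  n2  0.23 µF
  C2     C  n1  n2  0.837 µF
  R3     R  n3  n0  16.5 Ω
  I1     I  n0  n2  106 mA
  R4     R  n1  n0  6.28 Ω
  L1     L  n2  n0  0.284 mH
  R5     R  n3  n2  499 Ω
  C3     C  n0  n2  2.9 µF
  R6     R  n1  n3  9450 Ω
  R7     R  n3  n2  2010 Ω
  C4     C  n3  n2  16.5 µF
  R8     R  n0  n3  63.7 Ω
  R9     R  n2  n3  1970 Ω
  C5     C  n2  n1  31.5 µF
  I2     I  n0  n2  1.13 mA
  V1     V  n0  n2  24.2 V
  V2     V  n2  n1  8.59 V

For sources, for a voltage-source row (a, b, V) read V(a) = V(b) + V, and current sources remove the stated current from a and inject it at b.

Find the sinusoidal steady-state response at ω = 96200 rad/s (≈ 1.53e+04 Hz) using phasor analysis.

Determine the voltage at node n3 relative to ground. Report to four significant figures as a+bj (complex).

Element admittances at ω=96200 rad/s:
  Y(R1) = 0.003049+0.000j S between n3,n0
  Y(R2) = 0.08696+0.000j S between n2,n3
  Y(C1) = 0.000+0.02213j S between n3,n2
  Y(C2) = 0.000+0.08052j S between n1,n2
  Y(R3) = 0.06061+0.000j S between n3,n0
  I1: injects 0.106 A into n2 (from n0)
  Y(R4) = 0.1592+0.000j S between n1,n0
  Y(L1) = 0.000-0.03660j S between n2,n0
  Y(R5) = 0.002004+0.000j S between n3,n2
  Y(C3) = 0.000+0.2790j S between n0,n2
  Y(R6) = 0.0001058+0.000j S between n1,n3
  Y(R7) = 0.0004975+0.000j S between n3,n2
  Y(C4) = 0.000+1.587j S between n3,n2
  Y(R8) = 0.01570+0.000j S between n0,n3
  Y(R9) = 0.0005076+0.000j S between n2,n3
  Y(C5) = 0.000+3.030j S between n2,n1
  I2: injects 0.00113 A into n2 (from n0)
  V1: constraint V(n0)−V(n2) = 24.2
  V2: constraint V(n2)−V(n1) = 8.59
Assemble and solve the 5×5 MNA system:
  V(n1)=-32.79+0.000j  V(n2)=-24.20+0.000j  V(n3)=-24.08-1.180j
  i(V1)=-7.239-5.959j  i(V2)=-5.222-26.72j

-24.08-1.180j V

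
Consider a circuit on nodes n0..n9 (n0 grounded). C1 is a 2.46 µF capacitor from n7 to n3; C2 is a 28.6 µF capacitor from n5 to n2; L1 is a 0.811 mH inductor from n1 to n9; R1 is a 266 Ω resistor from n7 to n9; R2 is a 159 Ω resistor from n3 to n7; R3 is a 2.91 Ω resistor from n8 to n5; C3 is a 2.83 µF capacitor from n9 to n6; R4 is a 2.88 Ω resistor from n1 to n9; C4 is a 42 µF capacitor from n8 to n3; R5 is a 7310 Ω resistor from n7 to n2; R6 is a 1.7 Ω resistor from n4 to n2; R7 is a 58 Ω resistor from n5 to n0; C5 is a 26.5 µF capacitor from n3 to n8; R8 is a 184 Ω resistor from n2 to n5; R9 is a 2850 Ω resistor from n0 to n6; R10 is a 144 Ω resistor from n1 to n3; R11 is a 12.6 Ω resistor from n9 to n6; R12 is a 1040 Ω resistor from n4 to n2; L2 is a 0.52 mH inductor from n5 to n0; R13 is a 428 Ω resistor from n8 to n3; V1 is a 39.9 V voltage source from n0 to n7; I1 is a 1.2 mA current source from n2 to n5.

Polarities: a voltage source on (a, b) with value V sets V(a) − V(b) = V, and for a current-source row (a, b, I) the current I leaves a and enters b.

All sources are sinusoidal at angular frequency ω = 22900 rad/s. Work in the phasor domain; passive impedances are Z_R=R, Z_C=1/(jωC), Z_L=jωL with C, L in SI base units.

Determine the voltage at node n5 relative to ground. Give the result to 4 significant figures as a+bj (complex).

Element admittances at ω=22900 rad/s:
  Y(C1) = 0.000+0.05633j S between n7,n3
  Y(C2) = 0.000+0.6549j S between n5,n2
  Y(L1) = 0.000-0.05384j S between n1,n9
  Y(R1) = 0.003759+0.000j S between n7,n9
  Y(R2) = 0.006289+0.000j S between n3,n7
  Y(R3) = 0.3436+0.000j S between n8,n5
  Y(C3) = 0.000+0.06481j S between n9,n6
  Y(R4) = 0.3472+0.000j S between n1,n9
  Y(C4) = 0.000+0.9618j S between n8,n3
  Y(R5) = 0.0001368+0.000j S between n7,n2
  Y(R6) = 0.5882+0.000j S between n4,n2
  Y(R7) = 0.01724+0.000j S between n5,n0
  Y(C5) = 0.000+0.6069j S between n3,n8
  Y(R8) = 0.005435+0.000j S between n2,n5
  Y(R9) = 0.0003509+0.000j S between n0,n6
  Y(R10) = 0.006944+0.000j S between n1,n3
  Y(R11) = 0.07937+0.000j S between n9,n6
  Y(R12) = 0.0009615+0.000j S between n4,n2
  Y(L2) = 0.000-0.08398j S between n5,n0
  Y(R13) = 0.002336+0.000j S between n8,n3
  V1: constraint V(n0)−V(n7) = 39.9
  I1: injects 0.0012 A into n5 (from n2)
Assemble and solve the 10×10 MNA system:
  V(n1)=-6.717-28.45j  V(n2)=20.93-39.87j  V(n3)=10.68-45.12j  V(n4)=20.93-39.87j  V(n5)=20.92-39.89j  V(n6)=-7.028-28.11j  V(n7)=-39.90+0.000j  V(n8)=12.24-47.02j  V(n9)=-7.107-28.17j
  i(V1)=-2.991-2.454j

20.92-39.89j V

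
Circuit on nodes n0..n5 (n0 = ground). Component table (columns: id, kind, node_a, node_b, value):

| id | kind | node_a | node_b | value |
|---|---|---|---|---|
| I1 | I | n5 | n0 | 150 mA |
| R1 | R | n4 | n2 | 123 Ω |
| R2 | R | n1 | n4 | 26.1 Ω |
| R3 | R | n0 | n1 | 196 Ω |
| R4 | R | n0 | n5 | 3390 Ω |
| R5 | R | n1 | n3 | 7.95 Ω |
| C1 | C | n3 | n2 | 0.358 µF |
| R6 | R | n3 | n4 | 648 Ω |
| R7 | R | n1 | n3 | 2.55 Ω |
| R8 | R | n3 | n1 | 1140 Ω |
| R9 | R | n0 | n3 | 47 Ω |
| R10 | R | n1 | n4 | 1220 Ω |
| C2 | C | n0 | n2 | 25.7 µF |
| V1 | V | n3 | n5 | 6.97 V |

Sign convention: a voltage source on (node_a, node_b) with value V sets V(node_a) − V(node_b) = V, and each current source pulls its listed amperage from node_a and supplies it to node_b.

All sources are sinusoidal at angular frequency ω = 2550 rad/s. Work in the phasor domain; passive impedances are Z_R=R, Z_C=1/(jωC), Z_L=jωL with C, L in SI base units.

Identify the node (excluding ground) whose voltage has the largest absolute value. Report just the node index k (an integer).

MNA unknowns: 5 node voltages V₁..V_5 plus 1 source current (V1)
I1: z[5]−=0.15, z[0]+=0.15
R1: Y=0.008130+0.000j on G[4,2]
R2: Y=0.03831+0.000j on G[1,4]
R3: Y=0.005102+0.000j on G[0,1]
R4: Y=0.0002950+0.000j on G[0,5]
R5: Y=0.1258+0.000j on G[1,3]
C1: Y=0.000+0.0009129j on G[3,2]
R6: Y=0.001543+0.000j on G[3,4]
R7: Y=0.3922+0.000j on G[1,3]
R8: Y=0.0008772+0.000j on G[3,1]
R9: Y=0.02128+0.000j on G[0,3]
R10: Y=0.0008197+0.000j on G[1,4]
C2: Y=0.000+0.06554j on G[0,2]
V1: row V3−V5=6.97, i_V1 at 3,5
solve → V1=-4.383+0.2099j, V2=-0.08517+0.4415j, V3=-4.480+0.2091j, V4=-3.670+0.2485j, V5=-11.45+0.2091j
aux → i_V1=0.1466+6.168e-05j

5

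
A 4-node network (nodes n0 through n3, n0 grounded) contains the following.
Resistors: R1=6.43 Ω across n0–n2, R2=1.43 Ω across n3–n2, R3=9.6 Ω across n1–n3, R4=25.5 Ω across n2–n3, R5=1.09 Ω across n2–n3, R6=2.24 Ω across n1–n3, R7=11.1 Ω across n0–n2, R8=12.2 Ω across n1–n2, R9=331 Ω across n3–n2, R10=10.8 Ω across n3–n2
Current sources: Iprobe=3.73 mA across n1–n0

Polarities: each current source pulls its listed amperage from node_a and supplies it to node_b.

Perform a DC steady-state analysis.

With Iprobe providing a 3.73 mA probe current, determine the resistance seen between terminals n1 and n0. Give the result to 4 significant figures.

R_eq = 6.068 Ω

MNA unknowns: 3 node voltages V₁..V_3
R1: Y=0.1555 on G[0,2]
R2: Y=0.6993 on G[3,2]
R3: Y=0.1042 on G[1,3]
R4: Y=0.03922 on G[2,3]
R5: Y=0.9174 on G[2,3]
R6: Y=0.4464 on G[1,3]
R7: Y=0.09009 on G[0,2]
R8: Y=0.08197 on G[1,2]
R9: Y=0.003021 on G[3,2]
R10: Y=0.09259 on G[3,2]
Iprobe: z[1]−=0.00373, z[0]+=0.00373
solve → V1=-0.02263, V2=-0.01519, V3=-0.01697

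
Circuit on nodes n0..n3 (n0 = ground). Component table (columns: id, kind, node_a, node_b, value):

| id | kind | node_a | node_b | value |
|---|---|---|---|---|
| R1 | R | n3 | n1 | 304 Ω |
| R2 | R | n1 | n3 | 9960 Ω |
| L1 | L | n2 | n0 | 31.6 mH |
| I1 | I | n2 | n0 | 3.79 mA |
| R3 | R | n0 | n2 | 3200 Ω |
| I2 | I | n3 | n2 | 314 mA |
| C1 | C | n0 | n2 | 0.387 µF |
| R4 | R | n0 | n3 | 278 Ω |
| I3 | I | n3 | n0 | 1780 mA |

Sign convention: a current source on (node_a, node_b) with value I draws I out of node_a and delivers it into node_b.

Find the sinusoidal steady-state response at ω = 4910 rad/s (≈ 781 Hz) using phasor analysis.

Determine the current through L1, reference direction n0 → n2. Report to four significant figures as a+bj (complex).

Element admittances at ω=4910 rad/s:
  Y(R1) = 0.003289+0.000j S between n3,n1
  Y(R2) = 0.0001004+0.000j S between n1,n3
  Y(L1) = 0.000-0.006445j S between n2,n0
  I1: injects 0.00379 A into n0 (from n2)
  Y(R3) = 0.0003125+0.000j S between n0,n2
  I2: injects 0.314 A into n2 (from n3)
  Y(C1) = 0.000+0.001900j S between n0,n2
  Y(R4) = 0.003597+0.000j S between n0,n3
  I3: injects 1.78 A into n0 (from n3)
Assemble and solve the 3×3 MNA system:
  V(n1)=-582.1+0.000j  V(n2)=4.671+67.93j  V(n3)=-582.1+0.000j

-0.4378+0.03010j A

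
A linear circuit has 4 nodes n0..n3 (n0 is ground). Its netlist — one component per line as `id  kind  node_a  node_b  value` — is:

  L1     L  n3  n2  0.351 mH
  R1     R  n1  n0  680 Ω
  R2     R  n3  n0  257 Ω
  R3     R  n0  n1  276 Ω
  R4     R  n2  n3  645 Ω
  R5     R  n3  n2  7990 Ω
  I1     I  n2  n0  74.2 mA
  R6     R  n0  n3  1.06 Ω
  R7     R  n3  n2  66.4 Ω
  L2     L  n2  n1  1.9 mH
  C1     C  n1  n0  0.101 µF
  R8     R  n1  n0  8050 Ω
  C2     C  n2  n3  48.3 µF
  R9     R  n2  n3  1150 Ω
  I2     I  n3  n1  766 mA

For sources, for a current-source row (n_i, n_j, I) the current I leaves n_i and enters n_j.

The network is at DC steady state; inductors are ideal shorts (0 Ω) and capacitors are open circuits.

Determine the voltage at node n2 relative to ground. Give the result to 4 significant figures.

-0.07790 V

MNA unknowns: 3 node voltages V₁..V_3 plus 2 source currents (L1, L2)
L1: row V3−V2=0, i_L1 at 3,2
R1: Y=0.001471 on G[1,0]
R2: Y=0.003891 on G[3,0]
R3: Y=0.003623 on G[0,1]
R4: Y=0.001550 on G[2,3]
R5: Y=0.0001252 on G[3,2]
I1: z[2]−=0.0742, z[0]+=0.0742
R6: Y=0.9434 on G[0,3]
R7: Y=0.01506 on G[3,2]
L2: row V2−V1=0, i_L2 at 2,1
C1: Y=0.000 on G[1,0]
R8: Y=0.0001242 on G[1,0]
C2: Y=0.000 on G[2,3]
R9: Y=0.0008696 on G[2,3]
I2: z[3]−=0.766, z[1]+=0.766
solve → V1=-0.07790, V2=-0.07790, V3=-0.07790
aux → i_L1=-0.6922, i_L2=-0.7664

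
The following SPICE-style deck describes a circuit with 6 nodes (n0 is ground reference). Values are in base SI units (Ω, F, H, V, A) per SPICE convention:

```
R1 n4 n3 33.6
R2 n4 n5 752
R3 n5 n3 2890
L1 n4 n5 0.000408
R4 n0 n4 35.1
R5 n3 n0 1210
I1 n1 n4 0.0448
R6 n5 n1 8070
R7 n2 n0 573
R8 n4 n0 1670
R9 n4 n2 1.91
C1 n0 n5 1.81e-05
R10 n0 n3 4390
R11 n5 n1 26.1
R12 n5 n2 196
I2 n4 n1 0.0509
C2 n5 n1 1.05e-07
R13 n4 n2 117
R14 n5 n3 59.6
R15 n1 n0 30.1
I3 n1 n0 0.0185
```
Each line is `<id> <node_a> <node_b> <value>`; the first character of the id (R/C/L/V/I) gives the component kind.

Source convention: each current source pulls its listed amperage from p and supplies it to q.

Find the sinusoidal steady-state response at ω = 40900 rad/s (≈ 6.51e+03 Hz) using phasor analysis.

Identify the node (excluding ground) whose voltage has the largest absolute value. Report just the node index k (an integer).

1

Apply KCL at each of the 5 non-ground nodes and solve the resulting linear system.
Node n1: branches {I1, R6, R11, I2, C2, R15, I3} → V_1 = -0.1721+0.01865j
Node n2: branches {R7, R9, R12, R13} → V_2 = -0.04334-0.04972j
Node n3: branches {R1, R3, R5, R10, R14} → V_3 = -0.02680-0.02586j
Node n4: branches {R1, R2, L1, R4, I1, R8, R9, I2, R13} → V_4 = -0.04391-0.05051j
Node n5: branches {R2, R3, L1, R6, C1, R11, R12, C2, R14} → V_5 = 0.001302+0.01540j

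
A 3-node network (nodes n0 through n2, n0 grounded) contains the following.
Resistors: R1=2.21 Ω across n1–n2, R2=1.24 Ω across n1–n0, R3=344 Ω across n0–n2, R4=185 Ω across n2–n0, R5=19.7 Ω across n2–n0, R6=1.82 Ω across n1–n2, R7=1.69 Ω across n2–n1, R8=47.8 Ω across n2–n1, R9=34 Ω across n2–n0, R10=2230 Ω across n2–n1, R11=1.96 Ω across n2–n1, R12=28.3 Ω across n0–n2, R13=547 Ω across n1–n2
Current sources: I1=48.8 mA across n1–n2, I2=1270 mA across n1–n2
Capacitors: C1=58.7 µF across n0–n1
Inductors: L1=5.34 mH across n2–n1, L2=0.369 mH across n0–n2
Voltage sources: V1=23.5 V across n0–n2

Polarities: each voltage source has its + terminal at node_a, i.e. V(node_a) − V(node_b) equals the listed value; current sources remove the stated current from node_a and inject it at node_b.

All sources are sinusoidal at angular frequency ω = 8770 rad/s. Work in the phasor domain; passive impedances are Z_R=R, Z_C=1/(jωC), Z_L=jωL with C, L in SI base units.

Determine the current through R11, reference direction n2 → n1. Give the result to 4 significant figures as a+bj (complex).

-3.327-1.545j A

Element admittances at ω=8770 rad/s:
  Y(R1) = 0.4525+0.000j S between n1,n2
  Y(R2) = 0.8065+0.000j S between n1,n0
  Y(R3) = 0.002907+0.000j S between n0,n2
  Y(R4) = 0.005405+0.000j S between n2,n0
  Y(R5) = 0.05076+0.000j S between n2,n0
  Y(R6) = 0.5495+0.000j S between n1,n2
  I1: injects 0.0488 A into n2 (from n1)
  Y(R7) = 0.5917+0.000j S between n2,n1
  Y(R8) = 0.02092+0.000j S between n2,n1
  I2: injects 1.27 A into n2 (from n1)
  Y(R9) = 0.02941+0.000j S between n2,n0
  Y(R10) = 0.0004484+0.000j S between n2,n1
  Y(C1) = 0.000+0.5148j S between n0,n1
  Y(R11) = 0.5102+0.000j S between n2,n1
  Y(R12) = 0.03534+0.000j S between n0,n2
  Y(R13) = 0.001828+0.000j S between n1,n2
  Y(L1) = 0.000-0.02135j S between n2,n1
  Y(L2) = 0.000-0.3090j S between n0,n2
  V1: constraint V(n0)−V(n2) = 23.5
Assemble and solve the 3×3 MNA system:
  V(n1)=-16.98+3.027j  V(n2)=-23.50+0.000j
  i(V1)=-18.16+0.9618j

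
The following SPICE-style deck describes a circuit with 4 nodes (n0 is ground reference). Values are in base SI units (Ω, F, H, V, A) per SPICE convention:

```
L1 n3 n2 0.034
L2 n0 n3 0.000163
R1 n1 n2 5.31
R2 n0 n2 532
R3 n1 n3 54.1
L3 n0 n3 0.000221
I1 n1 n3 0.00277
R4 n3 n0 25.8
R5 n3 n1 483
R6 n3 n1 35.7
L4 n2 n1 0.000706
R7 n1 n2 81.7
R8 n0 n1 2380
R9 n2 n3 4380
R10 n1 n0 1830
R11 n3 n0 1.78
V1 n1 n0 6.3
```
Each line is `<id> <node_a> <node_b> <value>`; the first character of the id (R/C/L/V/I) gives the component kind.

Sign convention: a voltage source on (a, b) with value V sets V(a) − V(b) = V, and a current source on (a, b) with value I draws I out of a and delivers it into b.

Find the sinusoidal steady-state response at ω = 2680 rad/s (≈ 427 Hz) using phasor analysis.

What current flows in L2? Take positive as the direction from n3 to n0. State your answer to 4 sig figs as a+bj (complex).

0.1674-0.06617j A

MNA unknowns: 3 node voltages V₁..V_3 plus 1 source current (V1)
L1: Y=0.000-0.01097j on G[3,2]
L2: Y=0.000-2.289j on G[0,3]
R1: Y=0.1883+0.000j on G[1,2]
R2: Y=0.001880+0.000j on G[0,2]
R3: Y=0.01848+0.000j on G[1,3]
L3: Y=0.000-1.688j on G[0,3]
I1: z[1]−=0.00277, z[3]+=0.00277
R4: Y=0.03876+0.000j on G[3,0]
R5: Y=0.002070+0.000j on G[3,1]
R6: Y=0.02801+0.000j on G[3,1]
L4: Y=0.000-0.5285j on G[2,1]
R7: Y=0.01224+0.000j on G[1,2]
R8: Y=0.0004202+0.000j on G[0,1]
R9: Y=0.0002283+0.000j on G[2,3]
R10: Y=0.0005464+0.000j on G[1,0]
R11: Y=0.5618+0.000j on G[3,0]
V1: row V1−V0=6.3, i_V1 at 1,0
solve → V1=6.300+0.000j, V2=6.181+0.02175j, V3=0.02891+0.07311j
aux → i_V1=-0.3259+0.07103j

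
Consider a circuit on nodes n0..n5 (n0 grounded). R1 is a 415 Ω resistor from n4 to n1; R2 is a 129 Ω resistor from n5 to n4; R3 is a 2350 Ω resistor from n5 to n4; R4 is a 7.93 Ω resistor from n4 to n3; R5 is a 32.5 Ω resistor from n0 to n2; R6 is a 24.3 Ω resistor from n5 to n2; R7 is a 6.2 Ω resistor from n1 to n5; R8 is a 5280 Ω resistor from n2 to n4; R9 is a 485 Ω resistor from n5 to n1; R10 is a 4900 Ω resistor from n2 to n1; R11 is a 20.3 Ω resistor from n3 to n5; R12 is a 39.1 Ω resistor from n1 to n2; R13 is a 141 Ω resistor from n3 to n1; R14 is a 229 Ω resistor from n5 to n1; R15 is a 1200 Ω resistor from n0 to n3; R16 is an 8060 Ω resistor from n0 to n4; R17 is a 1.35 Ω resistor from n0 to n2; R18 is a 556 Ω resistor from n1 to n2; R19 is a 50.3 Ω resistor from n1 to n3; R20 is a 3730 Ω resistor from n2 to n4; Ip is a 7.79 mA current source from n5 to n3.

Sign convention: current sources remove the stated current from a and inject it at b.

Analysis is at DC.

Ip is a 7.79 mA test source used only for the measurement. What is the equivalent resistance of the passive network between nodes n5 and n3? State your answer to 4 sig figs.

R_eq = 12.02 Ω

Element admittances at DC:
  Y(R1) = 0.002410 S between n4,n1
  Y(R2) = 0.007752 S between n5,n4
  Y(R3) = 0.0004255 S between n5,n4
  Y(R4) = 0.1261 S between n4,n3
  Y(R5) = 0.03077 S between n0,n2
  Y(R6) = 0.04115 S between n5,n2
  Y(R7) = 0.1613 S between n1,n5
  Y(R8) = 0.0001894 S between n2,n4
  Y(R9) = 0.002062 S between n5,n1
  Y(R10) = 0.0002041 S between n2,n1
  Y(R11) = 0.04926 S between n3,n5
  Y(R12) = 0.02558 S between n1,n2
  Y(R13) = 0.007092 S between n3,n1
  Y(R14) = 0.004367 S between n5,n1
  Y(R15) = 0.0008333 S between n0,n3
  Y(R16) = 0.0001241 S between n0,n4
  Y(R17) = 0.7407 S between n0,n2
  Y(R18) = 0.001799 S between n1,n2
  Y(R19) = 0.01988 S between n1,n3
  Y(R20) = 0.0002681 S between n2,n4
  Ip: injects 0.00779 A into n3 (from n5)
Assemble and solve the 5×5 MNA system:
  V(n1)=0.005970  V(n2)=-0.0001063  V(n3)=0.08661  V(n4)=0.07925  V(n5)=-0.007053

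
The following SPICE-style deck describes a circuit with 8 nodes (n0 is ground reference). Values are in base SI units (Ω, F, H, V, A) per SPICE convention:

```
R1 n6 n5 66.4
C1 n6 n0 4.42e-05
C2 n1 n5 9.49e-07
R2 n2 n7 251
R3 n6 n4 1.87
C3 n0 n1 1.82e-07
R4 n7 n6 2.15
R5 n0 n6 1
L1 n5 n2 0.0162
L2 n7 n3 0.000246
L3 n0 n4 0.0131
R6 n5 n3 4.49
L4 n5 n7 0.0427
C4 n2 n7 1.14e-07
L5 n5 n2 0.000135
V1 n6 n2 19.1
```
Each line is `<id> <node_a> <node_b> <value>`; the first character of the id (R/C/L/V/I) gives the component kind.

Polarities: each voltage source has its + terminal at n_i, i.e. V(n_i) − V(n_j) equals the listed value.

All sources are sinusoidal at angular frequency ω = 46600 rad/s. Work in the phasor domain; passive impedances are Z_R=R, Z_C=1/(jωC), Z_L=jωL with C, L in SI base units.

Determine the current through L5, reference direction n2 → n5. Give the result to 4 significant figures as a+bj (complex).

-0.4950+0.9329j A

Apply KCL at each of the 7 non-ground nodes and solve the resulting linear system.
Node n1: branches {C2, C3} → V_1 = -11.07+2.621j
Node n2: branches {R2, L1, C4, L5, V1} → V_2 = -19.06+0.009192j
Node n3: branches {L2, R6} → V_3 = -11.94-1.283j
Node n4: branches {R3, L3} → V_4 = 0.04111+0.009318j
Node n5: branches {R1, C2, L1, R6, L4, L5} → V_5 = -13.19+3.123j
Node n6: branches {R1, C1, R3, R4, R5, V1} → V_6 = 0.04114+0.009192j
Node n7: branches {R2, R4, L2, L4, C4} → V_7 = -0.6914+1.907j
Source currents: i(V1)=-0.5622+0.8355j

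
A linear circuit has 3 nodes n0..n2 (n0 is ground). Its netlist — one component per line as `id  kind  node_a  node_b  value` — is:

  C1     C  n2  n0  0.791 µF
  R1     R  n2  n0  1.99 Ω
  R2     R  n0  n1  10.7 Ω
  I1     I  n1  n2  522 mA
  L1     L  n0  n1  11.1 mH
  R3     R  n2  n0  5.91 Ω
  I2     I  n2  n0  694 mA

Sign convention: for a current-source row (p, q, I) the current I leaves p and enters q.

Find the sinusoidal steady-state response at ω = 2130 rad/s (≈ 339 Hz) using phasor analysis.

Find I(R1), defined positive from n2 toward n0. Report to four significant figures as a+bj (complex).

-0.1287+0.0003227j A

Apply KCL at each of the 2 non-ground nodes and solve the resulting linear system.
Node n1: branches {R2, I1, L1} → V_1 = -4.636-2.098j
Node n2: branches {C1, R1, I1, R3, I2} → V_2 = -0.2561+0.0006423j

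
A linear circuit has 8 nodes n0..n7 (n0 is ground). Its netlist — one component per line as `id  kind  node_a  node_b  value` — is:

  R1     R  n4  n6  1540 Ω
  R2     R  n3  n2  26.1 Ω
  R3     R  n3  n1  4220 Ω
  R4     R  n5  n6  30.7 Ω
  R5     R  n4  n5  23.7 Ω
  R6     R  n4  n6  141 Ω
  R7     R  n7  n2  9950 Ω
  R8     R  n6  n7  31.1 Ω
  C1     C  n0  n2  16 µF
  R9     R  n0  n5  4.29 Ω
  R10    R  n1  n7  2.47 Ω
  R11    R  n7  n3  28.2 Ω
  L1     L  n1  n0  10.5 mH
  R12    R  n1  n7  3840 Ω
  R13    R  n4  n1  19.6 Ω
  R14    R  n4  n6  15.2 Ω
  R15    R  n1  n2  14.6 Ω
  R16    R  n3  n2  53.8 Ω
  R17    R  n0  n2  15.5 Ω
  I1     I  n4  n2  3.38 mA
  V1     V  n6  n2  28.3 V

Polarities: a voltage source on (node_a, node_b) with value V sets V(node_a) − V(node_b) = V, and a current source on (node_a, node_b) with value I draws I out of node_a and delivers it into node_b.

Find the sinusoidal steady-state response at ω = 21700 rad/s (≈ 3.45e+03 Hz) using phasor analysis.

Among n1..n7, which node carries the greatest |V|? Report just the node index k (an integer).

Apply KCL at each of the 7 non-ground nodes and solve the resulting linear system.
Node n1: branches {R3, R10, L1, R12, R13, R15} → V_1 = 8.928+3.319j
Node n2: branches {R2, R7, C1, R15, R16, R17, I1, V1} → V_2 = -0.9724+3.279j
Node n3: branches {R2, R3, R11, R16} → V_3 = 3.157+3.293j
Node n4: branches {R1, R5, R6, R13, R14, I1} → V_4 = 16.05+2.641j
Node n5: branches {R4, R5, R9} → V_5 = 5.091+0.7089j
Node n6: branches {R1, R4, R6, R8, R14, V1} → V_6 = 27.33+3.279j
Node n7: branches {R7, R8, R10, R11, R12} → V_7 = 9.745+3.314j
Source currents: i(V1)=-2.119-0.1295j

6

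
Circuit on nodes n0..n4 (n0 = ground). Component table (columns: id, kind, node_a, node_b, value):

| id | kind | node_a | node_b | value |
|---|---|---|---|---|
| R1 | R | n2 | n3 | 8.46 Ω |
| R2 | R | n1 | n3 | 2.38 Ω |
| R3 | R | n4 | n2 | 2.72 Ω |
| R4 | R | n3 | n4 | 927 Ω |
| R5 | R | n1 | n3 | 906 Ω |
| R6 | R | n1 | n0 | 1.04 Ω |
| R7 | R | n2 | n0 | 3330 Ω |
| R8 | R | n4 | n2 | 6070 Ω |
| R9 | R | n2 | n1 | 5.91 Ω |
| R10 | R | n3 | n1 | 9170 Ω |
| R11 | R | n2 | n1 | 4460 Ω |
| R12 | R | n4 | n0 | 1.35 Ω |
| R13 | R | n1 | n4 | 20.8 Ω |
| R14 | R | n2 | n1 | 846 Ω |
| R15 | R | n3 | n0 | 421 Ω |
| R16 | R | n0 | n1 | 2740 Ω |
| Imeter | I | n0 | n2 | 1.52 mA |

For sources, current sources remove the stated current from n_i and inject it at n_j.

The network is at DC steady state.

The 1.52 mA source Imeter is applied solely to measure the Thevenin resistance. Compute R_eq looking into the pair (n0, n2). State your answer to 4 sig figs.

MNA unknowns: 4 node voltages V₁..V_4
R1: Y=0.1182 on G[2,3]
R2: Y=0.4202 on G[1,3]
R3: Y=0.3676 on G[4,2]
R4: Y=0.001079 on G[3,4]
R5: Y=0.001104 on G[1,3]
R6: Y=0.9615 on G[1,0]
R7: Y=0.0003003 on G[2,0]
R8: Y=0.0001647 on G[4,2]
R9: Y=0.1692 on G[2,1]
R10: Y=0.0001091 on G[3,1]
R11: Y=0.0002242 on G[2,1]
R12: Y=0.7407 on G[4,0]
R13: Y=0.04808 on G[1,4]
R14: Y=0.001182 on G[2,1]
R15: Y=0.002375 on G[3,0]
R16: Y=0.0003650 on G[0,1]
Imeter: z[0]−=0.00152, z[2]+=0.00152
solve → V1=0.0007316, V2=0.003351, V3=0.001299, V4=0.001096

R_eq = 2.205 Ω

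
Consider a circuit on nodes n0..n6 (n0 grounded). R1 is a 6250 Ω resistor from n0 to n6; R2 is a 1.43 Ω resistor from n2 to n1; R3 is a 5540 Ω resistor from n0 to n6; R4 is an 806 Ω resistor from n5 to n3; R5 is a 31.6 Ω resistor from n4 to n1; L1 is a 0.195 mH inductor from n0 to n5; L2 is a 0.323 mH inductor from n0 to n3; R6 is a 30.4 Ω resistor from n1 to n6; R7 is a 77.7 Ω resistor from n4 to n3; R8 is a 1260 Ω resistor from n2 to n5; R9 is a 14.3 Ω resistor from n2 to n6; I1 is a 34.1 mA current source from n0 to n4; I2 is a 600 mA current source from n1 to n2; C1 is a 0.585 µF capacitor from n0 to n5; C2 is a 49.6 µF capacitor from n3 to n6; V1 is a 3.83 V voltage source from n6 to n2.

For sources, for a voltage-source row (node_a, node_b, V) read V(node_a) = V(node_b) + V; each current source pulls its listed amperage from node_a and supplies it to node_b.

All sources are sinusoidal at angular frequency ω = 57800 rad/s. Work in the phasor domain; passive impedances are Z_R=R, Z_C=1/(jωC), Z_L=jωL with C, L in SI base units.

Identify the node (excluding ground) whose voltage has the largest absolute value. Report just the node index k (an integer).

Element admittances at ω=57800 rad/s:
  Y(R1) = 0.0001600+0.000j S between n0,n6
  Y(R2) = 0.6993+0.000j S between n2,n1
  Y(R3) = 0.0001805+0.000j S between n0,n6
  Y(R4) = 0.001241+0.000j S between n5,n3
  Y(R5) = 0.03165+0.000j S between n4,n1
  Y(L1) = 0.000-0.08872j S between n0,n5
  Y(L2) = 0.000-0.05356j S between n0,n3
  Y(R6) = 0.03289+0.000j S between n1,n6
  Y(R7) = 0.01287+0.000j S between n4,n3
  Y(R8) = 0.0007937+0.000j S between n2,n5
  Y(R9) = 0.06993+0.000j S between n2,n6
  I1: injects 0.0341 A into n4 (from n0)
  I2: injects 0.6 A into n2 (from n1)
  Y(C1) = 0.000+0.03381j S between n0,n5
  Y(C2) = 0.000+2.867j S between n3,n6
  V1: constraint V(n6)−V(n2) = 3.83
Assemble and solve the 7×7 MNA system:
  V(n1)=-4.357+0.6677j  V(n2)=-3.798+0.6674j  V(n3)=0.03215+0.6909j  V(n4)=-2.322+0.6744j  V(n5)=-0.02723-0.05316j  V(n6)=0.03195+0.6674j
  i(V1)=-0.4796+0.0003690j

1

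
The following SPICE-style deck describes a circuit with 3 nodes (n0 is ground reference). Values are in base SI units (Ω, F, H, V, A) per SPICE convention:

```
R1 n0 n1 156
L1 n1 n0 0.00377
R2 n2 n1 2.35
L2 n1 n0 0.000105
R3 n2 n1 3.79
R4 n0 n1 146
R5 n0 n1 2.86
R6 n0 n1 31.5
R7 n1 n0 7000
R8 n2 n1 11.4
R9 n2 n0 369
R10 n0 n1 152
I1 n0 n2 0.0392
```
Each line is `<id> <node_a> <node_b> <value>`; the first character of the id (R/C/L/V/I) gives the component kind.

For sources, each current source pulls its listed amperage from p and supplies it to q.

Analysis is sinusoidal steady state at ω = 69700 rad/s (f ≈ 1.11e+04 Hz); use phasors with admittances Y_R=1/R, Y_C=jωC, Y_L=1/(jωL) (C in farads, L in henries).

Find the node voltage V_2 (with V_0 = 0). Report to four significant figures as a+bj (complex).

0.1362+0.02988j V

Element admittances at ω=69700 rad/s:
  Y(R1) = 0.006410+0.000j S between n0,n1
  Y(L1) = 0.000-0.003806j S between n1,n0
  Y(R2) = 0.4255+0.000j S between n2,n1
  Y(L2) = 0.000-0.1366j S between n1,n0
  Y(R3) = 0.2639+0.000j S between n2,n1
  Y(R4) = 0.006849+0.000j S between n0,n1
  Y(R5) = 0.3497+0.000j S between n0,n1
  Y(R6) = 0.03175+0.000j S between n0,n1
  Y(R7) = 0.0001429+0.000j S between n1,n0
  Y(R8) = 0.08772+0.000j S between n2,n1
  Y(R9) = 0.002710+0.000j S between n2,n0
  Y(R10) = 0.006579+0.000j S between n0,n1
  I1: injects 0.0392 A into n2 (from n0)
Assemble and solve the 2×2 MNA system:
  V(n1)=0.08625+0.02998j  V(n2)=0.1362+0.02988j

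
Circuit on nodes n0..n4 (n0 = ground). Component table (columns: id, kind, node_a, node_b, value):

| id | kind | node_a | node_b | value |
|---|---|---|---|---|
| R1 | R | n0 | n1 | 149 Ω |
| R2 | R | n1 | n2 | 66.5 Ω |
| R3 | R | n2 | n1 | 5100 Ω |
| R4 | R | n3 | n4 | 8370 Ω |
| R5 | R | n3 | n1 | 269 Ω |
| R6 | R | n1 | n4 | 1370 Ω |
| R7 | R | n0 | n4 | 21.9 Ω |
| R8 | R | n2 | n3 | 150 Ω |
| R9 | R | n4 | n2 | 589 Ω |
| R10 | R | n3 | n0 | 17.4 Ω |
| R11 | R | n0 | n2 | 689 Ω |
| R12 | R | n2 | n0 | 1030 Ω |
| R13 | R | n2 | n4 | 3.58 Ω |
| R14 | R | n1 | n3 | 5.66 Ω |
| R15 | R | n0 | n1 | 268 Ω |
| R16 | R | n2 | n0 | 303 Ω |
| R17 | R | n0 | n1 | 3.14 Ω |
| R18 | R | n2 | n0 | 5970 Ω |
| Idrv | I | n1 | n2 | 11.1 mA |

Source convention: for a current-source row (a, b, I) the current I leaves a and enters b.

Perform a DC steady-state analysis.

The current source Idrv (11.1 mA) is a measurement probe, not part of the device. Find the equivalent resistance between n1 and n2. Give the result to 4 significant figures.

Apply KCL at each of the 4 non-ground nodes and solve the resulting linear system.
Node n1: branches {R1, R2, R3, R5, R6, R14, R15, R17, Idrv} → V_1 = -0.01988
Node n2: branches {R2, R3, R8, R9, R11, R12, R13, R16, R18, Idrv} → V_2 = 0.1583
Node n3: branches {R4, R5, R8, R10, R14} → V_3 = -0.01028
Node n4: branches {R4, R6, R7, R9, R13} → V_4 = 0.1358

R_eq = 16.05 Ω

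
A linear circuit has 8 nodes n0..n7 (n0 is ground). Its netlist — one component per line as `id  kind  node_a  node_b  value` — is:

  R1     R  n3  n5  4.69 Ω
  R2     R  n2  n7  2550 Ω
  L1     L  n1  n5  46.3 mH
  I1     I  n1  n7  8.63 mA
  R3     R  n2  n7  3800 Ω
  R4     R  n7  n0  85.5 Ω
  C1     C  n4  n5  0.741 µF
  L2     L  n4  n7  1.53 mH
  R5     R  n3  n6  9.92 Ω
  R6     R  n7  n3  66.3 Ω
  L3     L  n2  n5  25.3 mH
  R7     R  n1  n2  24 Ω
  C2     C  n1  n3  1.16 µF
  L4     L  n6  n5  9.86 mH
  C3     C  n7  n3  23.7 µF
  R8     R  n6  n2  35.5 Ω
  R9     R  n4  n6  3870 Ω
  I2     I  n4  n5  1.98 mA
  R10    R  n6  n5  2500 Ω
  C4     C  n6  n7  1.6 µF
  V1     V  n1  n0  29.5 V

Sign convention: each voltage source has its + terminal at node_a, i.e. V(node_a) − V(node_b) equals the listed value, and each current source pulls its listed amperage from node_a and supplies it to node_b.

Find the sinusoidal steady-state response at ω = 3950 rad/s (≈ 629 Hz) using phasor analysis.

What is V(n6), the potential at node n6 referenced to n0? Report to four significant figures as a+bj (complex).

MNA unknowns: 7 node voltages V₁..V_7 plus 1 source current (V1)
R1: Y=0.2132+0.000j on G[3,5]
R2: Y=0.0003922+0.000j on G[2,7]
L1: Y=0.000-0.005468j on G[1,5]
I1: z[1]−=0.00863, z[7]+=0.00863
R3: Y=0.0002632+0.000j on G[2,7]
R4: Y=0.01170+0.000j on G[7,0]
C1: Y=0.000+0.002927j on G[4,5]
L2: Y=0.000-0.1655j on G[4,7]
R5: Y=0.1008+0.000j on G[3,6]
R6: Y=0.01508+0.000j on G[7,3]
L3: Y=0.000-0.01001j on G[2,5]
R7: Y=0.04167+0.000j on G[1,2]
C2: Y=0.000+0.004582j on G[1,3]
L4: Y=0.000-0.02568j on G[6,5]
C3: Y=0.000+0.09362j on G[7,3]
R8: Y=0.02817+0.000j on G[6,2]
R9: Y=0.0002584+0.000j on G[4,6]
I2: z[4]−=0.00198, z[5]+=0.00198
R10: Y=0.0004000+0.000j on G[6,5]
C4: Y=0.000+0.006320j on G[6,7]
V1: row V1−V0=29.5, i_V1 at 1,0
solve → V1=29.50+0.000j, V2=24.80+0.04792j, V3=18.12-2.794j, V4=18.01-0.8118j, V5=18.52-3.462j, V6=19.24-2.091j, V7=18.02-0.8486j
aux → i_V1=-0.2107+0.009926j

19.24-2.091j V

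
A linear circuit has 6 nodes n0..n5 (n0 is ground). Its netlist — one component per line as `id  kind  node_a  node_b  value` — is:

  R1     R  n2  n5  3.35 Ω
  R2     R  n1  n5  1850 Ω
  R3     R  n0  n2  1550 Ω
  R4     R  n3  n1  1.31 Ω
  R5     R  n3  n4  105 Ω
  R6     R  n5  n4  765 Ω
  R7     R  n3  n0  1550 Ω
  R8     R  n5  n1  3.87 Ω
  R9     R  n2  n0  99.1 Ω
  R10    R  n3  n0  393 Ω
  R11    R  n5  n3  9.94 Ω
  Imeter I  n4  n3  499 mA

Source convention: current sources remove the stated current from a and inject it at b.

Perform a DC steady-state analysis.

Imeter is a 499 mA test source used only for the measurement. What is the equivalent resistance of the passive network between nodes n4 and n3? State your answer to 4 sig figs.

Element admittances at DC:
  Y(R1) = 0.2985 S between n2,n5
  Y(R2) = 0.0005405 S between n1,n5
  Y(R3) = 0.0006452 S between n0,n2
  Y(R4) = 0.7634 S between n3,n1
  Y(R5) = 0.009524 S between n3,n4
  Y(R6) = 0.001307 S between n5,n4
  Y(R7) = 0.0006452 S between n3,n0
  Y(R8) = 0.2584 S between n5,n1
  Y(R9) = 0.01009 S between n2,n0
  Y(R10) = 0.002545 S between n3,n0
  Y(R11) = 0.1006 S between n5,n3
  Imeter: injects 0.499 A into n3 (from n4)
Assemble and solve the 5×5 MNA system:
  V(n1)=0.1035  V(n2)=-0.04598  V(n3)=0.1548  V(n4)=-45.94  V(n5)=-0.04764

R_eq = 92.38 Ω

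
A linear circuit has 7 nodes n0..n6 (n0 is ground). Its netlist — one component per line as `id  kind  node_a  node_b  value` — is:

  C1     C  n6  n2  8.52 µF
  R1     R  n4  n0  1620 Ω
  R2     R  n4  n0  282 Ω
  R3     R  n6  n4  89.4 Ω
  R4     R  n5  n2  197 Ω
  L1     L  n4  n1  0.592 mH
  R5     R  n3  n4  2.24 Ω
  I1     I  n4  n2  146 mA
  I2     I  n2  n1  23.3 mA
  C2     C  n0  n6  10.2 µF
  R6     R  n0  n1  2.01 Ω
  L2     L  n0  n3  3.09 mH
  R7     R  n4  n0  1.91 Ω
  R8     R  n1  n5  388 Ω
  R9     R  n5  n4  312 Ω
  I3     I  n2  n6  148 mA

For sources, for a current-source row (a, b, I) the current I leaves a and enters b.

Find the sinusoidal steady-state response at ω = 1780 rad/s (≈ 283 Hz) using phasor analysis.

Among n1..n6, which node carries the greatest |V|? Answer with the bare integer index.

MNA unknowns: 6 node voltages V₁..V_6
C1: Y=0.000+0.01517j on G[6,2]
R1: Y=0.0006173+0.000j on G[4,0]
R2: Y=0.003546+0.000j on G[4,0]
R3: Y=0.01119+0.000j on G[6,4]
R4: Y=0.005076+0.000j on G[5,2]
L1: Y=0.000-0.9490j on G[4,1]
R5: Y=0.4464+0.000j on G[3,4]
I1: z[4]−=0.146, z[2]+=0.146
I2: z[2]−=0.0233, z[1]+=0.0233
C2: Y=0.000+0.01816j on G[0,6]
R6: Y=0.4975+0.000j on G[0,1]
L2: Y=0.000-0.1818j on G[0,3]
R7: Y=0.5236+0.000j on G[4,0]
R8: Y=0.002577+0.000j on G[1,5]
R9: Y=0.003205+0.000j on G[5,4]
I3: z[2]−=0.148, z[6]+=0.148
solve → V1=-0.06597-0.02303j, V2=3.329-2.122j, V3=-0.01835-0.09396j, V4=-0.05661-0.08649j, V5=1.524-1.023j, V6=2.961-4.394j

6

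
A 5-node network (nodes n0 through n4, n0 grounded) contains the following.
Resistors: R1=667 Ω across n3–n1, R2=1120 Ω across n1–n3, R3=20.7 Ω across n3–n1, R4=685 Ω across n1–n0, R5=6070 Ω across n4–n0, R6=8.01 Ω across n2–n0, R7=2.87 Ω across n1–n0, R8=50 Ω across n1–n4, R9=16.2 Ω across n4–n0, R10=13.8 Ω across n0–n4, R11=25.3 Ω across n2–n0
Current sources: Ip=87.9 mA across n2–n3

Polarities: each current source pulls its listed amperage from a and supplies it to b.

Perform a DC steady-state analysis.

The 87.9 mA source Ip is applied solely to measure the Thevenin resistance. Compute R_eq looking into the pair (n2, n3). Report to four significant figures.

R_eq = 28.53 Ω

MNA unknowns: 4 node voltages V₁..V_4
R1: Y=0.001499 on G[3,1]
R2: Y=0.0008929 on G[1,3]
R3: Y=0.04831 on G[3,1]
R4: Y=0.001460 on G[1,0]
R5: Y=0.0001647 on G[4,0]
R6: Y=0.1248 on G[2,0]
R7: Y=0.3484 on G[1,0]
R8: Y=0.02000 on G[1,4]
R9: Y=0.06173 on G[4,0]
R10: Y=0.07246 on G[0,4]
R11: Y=0.03953 on G[2,0]
Ip: z[2]−=0.0879, z[3]+=0.0879
solve → V1=0.2393, V2=-0.5348, V3=1.973, V4=0.03101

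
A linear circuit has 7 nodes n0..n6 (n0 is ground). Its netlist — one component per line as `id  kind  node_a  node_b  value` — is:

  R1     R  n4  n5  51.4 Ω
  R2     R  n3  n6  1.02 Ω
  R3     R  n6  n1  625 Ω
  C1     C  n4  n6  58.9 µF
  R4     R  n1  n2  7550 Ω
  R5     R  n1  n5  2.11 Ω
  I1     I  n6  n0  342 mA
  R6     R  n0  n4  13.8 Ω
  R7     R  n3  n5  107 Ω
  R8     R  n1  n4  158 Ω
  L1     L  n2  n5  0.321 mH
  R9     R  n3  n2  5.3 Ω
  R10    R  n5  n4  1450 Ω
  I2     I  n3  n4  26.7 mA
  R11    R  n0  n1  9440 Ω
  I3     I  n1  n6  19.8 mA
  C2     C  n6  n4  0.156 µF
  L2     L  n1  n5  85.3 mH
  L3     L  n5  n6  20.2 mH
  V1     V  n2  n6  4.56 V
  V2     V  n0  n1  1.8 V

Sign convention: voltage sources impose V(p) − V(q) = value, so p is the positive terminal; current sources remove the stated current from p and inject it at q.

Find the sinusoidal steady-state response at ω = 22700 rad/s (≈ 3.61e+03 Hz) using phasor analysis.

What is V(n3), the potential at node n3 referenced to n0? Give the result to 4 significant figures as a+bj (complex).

-4.578+1.271j V

MNA unknowns: 6 node voltages V₁..V_6 plus 2 source currents (V1, V2)
R1: Y=0.01946+0.000j on G[4,5]
R2: Y=0.9804+0.000j on G[3,6]
R3: Y=0.001600+0.000j on G[6,1]
C1: Y=0.000+1.337j on G[4,6]
R4: Y=0.0001325+0.000j on G[1,2]
R5: Y=0.4739+0.000j on G[1,5]
I1: z[6]−=0.342, z[0]+=0.342
R6: Y=0.07246+0.000j on G[0,4]
R7: Y=0.009346+0.000j on G[3,5]
R8: Y=0.006329+0.000j on G[1,4]
L1: Y=0.000-0.1372j on G[2,5]
R9: Y=0.1887+0.000j on G[3,2]
R10: Y=0.0006897+0.000j on G[5,4]
I2: z[3]−=0.0267, z[4]+=0.0267
R11: Y=0.0001059+0.000j on G[0,1]
I3: z[1]−=0.0198, z[6]+=0.0198
C2: Y=0.000+0.003541j on G[6,4]
L2: Y=0.000-0.0005164j on G[1,5]
L3: Y=0.000-0.002181j on G[5,6]
V1: row V2−V6=4.56, i_V1 at 2,6
V2: row V0−V1=1.8, i_V2 at 0,1
solve → V1=-1.800+0.000j, V2=-0.7551+1.282j, V3=-4.578+1.271j, V4=-5.384+0.8977j, V5=-1.597-0.1537j, V6=-5.315+1.282j
aux → i_V1=-0.9186+0.1132j, i_V2=-0.04831+0.06505j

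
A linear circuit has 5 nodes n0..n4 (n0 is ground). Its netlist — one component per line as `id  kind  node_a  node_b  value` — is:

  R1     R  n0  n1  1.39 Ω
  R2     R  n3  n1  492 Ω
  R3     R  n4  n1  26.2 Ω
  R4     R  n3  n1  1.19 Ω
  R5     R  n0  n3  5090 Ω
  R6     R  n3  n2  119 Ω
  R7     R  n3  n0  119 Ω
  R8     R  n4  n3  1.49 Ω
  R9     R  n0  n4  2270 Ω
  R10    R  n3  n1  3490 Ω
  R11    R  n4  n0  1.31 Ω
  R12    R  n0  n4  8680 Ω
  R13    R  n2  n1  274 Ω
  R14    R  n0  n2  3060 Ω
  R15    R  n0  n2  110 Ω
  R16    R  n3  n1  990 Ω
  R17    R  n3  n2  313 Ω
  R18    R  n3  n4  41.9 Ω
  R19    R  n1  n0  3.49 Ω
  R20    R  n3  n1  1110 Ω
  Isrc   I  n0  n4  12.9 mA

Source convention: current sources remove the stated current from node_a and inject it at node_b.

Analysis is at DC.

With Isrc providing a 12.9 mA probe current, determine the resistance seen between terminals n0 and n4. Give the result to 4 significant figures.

R_eq = 0.9389 Ω

Element admittances at DC:
  Y(R1) = 0.7194 S between n0,n1
  Y(R2) = 0.002033 S between n3,n1
  Y(R3) = 0.03817 S between n4,n1
  Y(R4) = 0.8403 S between n3,n1
  Y(R5) = 0.0001965 S between n0,n3
  Y(R6) = 0.008403 S between n3,n2
  Y(R7) = 0.008403 S between n3,n0
  Y(R8) = 0.6711 S between n4,n3
  Y(R9) = 0.0004405 S between n0,n4
  Y(R10) = 0.0002865 S between n3,n1
  Y(R11) = 0.7634 S between n4,n0
  Y(R12) = 0.0001152 S between n0,n4
  Y(R13) = 0.003650 S between n2,n1
  Y(R14) = 0.0003268 S between n0,n2
  Y(R15) = 0.009091 S between n0,n2
  Y(R16) = 0.001010 S between n3,n1
  Y(R17) = 0.003195 S between n3,n2
  Y(R18) = 0.02387 S between n3,n4
  Y(R19) = 0.2865 S between n1,n0
  Y(R20) = 0.0009009 S between n3,n1
  Isrc: injects 0.0129 A into n4 (from n0)
Assemble and solve the 4×4 MNA system:
  V(n1)=0.003526  V(n2)=0.003971  V(n3)=0.007336  V(n4)=0.01211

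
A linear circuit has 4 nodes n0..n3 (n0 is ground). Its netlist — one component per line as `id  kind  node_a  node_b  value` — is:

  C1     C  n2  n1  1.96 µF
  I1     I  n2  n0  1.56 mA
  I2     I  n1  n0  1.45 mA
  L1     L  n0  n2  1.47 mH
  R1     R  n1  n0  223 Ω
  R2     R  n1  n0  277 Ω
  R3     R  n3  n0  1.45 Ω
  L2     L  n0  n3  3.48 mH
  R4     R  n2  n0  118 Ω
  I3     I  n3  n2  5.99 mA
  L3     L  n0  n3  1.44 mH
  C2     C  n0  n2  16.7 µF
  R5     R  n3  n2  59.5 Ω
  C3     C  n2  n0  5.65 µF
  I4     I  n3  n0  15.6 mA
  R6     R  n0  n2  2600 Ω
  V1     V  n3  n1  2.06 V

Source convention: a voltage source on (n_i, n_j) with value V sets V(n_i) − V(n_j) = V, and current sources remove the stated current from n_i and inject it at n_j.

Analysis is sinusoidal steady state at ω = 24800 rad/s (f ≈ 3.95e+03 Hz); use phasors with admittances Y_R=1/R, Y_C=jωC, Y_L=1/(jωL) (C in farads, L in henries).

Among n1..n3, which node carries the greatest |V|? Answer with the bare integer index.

1

Apply KCL at each of the 3 non-ground nodes and solve the resulting linear system.
Node n1: branches {C1, I2, R1, R2, V1} → V_1 = -2.071+0.1285j
Node n2: branches {C1, I1, L1, R4, I3, C2, R5, C3, R6} → V_2 = -0.1710-0.004145j
Node n3: branches {R3, L2, I3, L3, R5, I4, V1} → V_3 = -0.01103+0.1285j
Source currents: i(V1)=-0.02176-0.09132j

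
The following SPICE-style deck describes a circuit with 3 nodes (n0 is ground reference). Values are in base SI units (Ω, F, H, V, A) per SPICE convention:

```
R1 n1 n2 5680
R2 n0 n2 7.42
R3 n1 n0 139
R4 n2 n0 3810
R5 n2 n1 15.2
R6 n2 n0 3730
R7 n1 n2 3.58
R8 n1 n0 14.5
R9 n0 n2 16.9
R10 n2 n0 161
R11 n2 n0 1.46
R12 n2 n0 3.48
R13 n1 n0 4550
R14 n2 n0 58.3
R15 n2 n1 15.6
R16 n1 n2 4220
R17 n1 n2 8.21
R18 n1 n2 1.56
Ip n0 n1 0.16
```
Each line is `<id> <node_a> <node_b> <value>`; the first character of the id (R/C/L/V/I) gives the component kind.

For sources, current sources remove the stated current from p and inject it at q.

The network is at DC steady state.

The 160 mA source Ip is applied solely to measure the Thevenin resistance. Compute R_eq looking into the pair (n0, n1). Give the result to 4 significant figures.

MNA unknowns: 2 node voltages V₁..V_2
R1: Y=0.0001761 on G[1,2]
R2: Y=0.1348 on G[0,2]
R3: Y=0.007194 on G[1,0]
R4: Y=0.0002625 on G[2,0]
R5: Y=0.06579 on G[2,1]
R6: Y=0.0002681 on G[2,0]
R7: Y=0.2793 on G[1,2]
R8: Y=0.06897 on G[1,0]
R9: Y=0.05917 on G[0,2]
R10: Y=0.006211 on G[2,0]
R11: Y=0.6849 on G[2,0]
R12: Y=0.2874 on G[2,0]
R13: Y=0.0002198 on G[1,0]
R14: Y=0.01715 on G[2,0]
R15: Y=0.06410 on G[2,1]
R16: Y=0.0002370 on G[1,2]
R17: Y=0.1218 on G[1,2]
R18: Y=0.6410 on G[1,2]
Ip: z[0]−=0.16, z[1]+=0.16
solve → V1=0.2399, V2=0.1190

R_eq = 1.499 Ω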